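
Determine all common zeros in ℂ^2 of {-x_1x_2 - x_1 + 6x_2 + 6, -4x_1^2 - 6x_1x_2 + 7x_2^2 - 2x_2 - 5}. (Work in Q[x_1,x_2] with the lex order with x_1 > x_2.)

{(-1/2, -1), (2, -1), (6, 19/7 - 6*sqrt(39)/7), (6, 19/7 + 6*sqrt(39)/7)}

Compute a lex Gröbner basis by Buchberger's algorithm.
f_1 = -x_1x_2 - x_1 + 6x_2 + 6, LT = x_1x_2.
f_2 = -4x_1^2 - 6x_1x_2 + 7x_2^2 - 2x_2 - 5, LT = x_1^2.

S(f_1,f_2): lcm = x_1^2x_2. S = x_1^2 - 3/2x_1x_2^2 - 6x_1x_2 - 6x_1 + 7/4x_2^3 - 1/2x_2^2 - 5/4x_2.
  leading term x_1^2: subtract (-1/4)·f_2 from x_1^2 - 3/2x_1x_2^2 - 6x_1x_2 - 6x_1 + 7/4x_2^3 - 1/2x_2^2 - 5/4x_2 → -3/2x_1x_2^2 - 15/2x_1x_2 - 6x_1 + 7/4x_2^3 + 5/4x_2^2 - 7/4x_2 - 5/4
  leading term x_1x_2^2: subtract (3/2x_2)·f_1 from -3/2x_1x_2^2 - 15/2x_1x_2 - 6x_1 + 7/4x_2^3 + 5/4x_2^2 - 7/4x_2 - 5/4 → -6x_1x_2 - 6x_1 + 7/4x_2^3 - 31/4x_2^2 - 43/4x_2 - 5/4
  leading term x_1x_2: subtract (6)·f_1 from -6x_1x_2 - 6x_1 + 7/4x_2^3 - 31/4x_2^2 - 43/4x_2 - 5/4 → 7/4x_2^3 - 31/4x_2^2 - 187/4x_2 - 149/4
  leading term x_2^3: no divisor's leading term divides it; move 7/4x_2^3 to the remainder.
  leading term x_2^2: no divisor's leading term divides it; move -31/4x_2^2 to the remainder.
  leading term x_2: no divisor's leading term divides it; move -187/4x_2 to the remainder.
  leading term 1: no divisor's leading term divides it; move -149/4 to the remainder.
  remainder 7/4x_2^3 - 31/4x_2^2 - 187/4x_2 - 149/4 ≠ 0; add h_3 = 7/4x_2^3 - 31/4x_2^2 - 187/4x_2 - 149/4 to the basis.

The other S-polynomials (S(f_1,h_3), S(f_2,h_3)) all reduce to 0 modulo the current basis, so we have a Gröbner basis.
Inter-reduce: drop elements whose leading term is divisible by another's, tail-reduce, and make monic.
Reduced Gröbner basis: {x_1^2 - 3/2x_1 - 7/4x_2^2 + 19/2x_2 + 41/4, x_1x_2 + x_1 - 6x_2 - 6, x_2^3 - 31/7x_2^2 - 187/7x_2 - 149/7}.

Since the basis is lex-ordered, x_2^3 - 31/7x_2^2 - 187/7x_2 - 149/7 is univariate in x_2. Its roots are {-1, 19/7 - 6*sqrt(39)/7, 19/7 + 6*sqrt(39)/7}. Back-substituting each root into the other basis elements fixes the other coordinates.
  x_2 = -1: the earlier basis element becomes x_1^2 - 3/2x_1 - 1 = 0, giving x_1 = -1/2, 2 — points (-1/2, -1), (2, -1).
  x_2 = 19/7 - 6*sqrt(39)/7: the earlier basis elements become x_1^2 - 3/2x_1 - 27 = 0; -6*sqrt(39)*x_1/7 + 26*x_1/7 - 156/7 + 36*sqrt(39)/7 = 0, giving x_1 = 6 — point (6, 19/7 - 6*sqrt(39)/7).
  x_2 = 19/7 + 6*sqrt(39)/7: the earlier basis elements become x_1^2 - 3/2x_1 - 27 = 0; 26*x_1/7 + 6*sqrt(39)*x_1/7 - 36*sqrt(39)/7 - 156/7 = 0, giving x_1 = 6 — point (6, 19/7 + 6*sqrt(39)/7).
This is the nonlinear analogue of row-reducing a linear system.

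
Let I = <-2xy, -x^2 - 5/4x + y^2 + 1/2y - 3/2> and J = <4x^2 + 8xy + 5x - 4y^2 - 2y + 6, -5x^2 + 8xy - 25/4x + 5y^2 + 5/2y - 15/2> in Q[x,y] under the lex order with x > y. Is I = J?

Since reduced Gröbner bases are canonical representatives of ideals under a given ordering, it suffices to compute and compare them.
Buchberger on the first generating set:
f_1 = -2xy, LT = xy.
f_2 = -x^2 - 5/4x + y^2 + 1/2y - 3/2, LT = x^2.

S(f_1,f_2): lcm = x^2y. S = -5/4xy + y^3 + 1/2y^2 - 3/2y.
  leading term xy: subtract (5/8)·f_1 from -5/4xy + y^3 + 1/2y^2 - 3/2y → y^3 + 1/2y^2 - 3/2y
  leading term y^3: no divisor's leading term divides it; move y^3 to the remainder.
  leading term y^2: no divisor's leading term divides it; move 1/2y^2 to the remainder.
  leading term y: no divisor's leading term divides it; move -3/2y to the remainder.
  remainder y^3 + 1/2y^2 - 3/2y ≠ 0; add g_3 = y^3 + 1/2y^2 - 3/2y to the basis.

S(f_1,g_3): lcm = xy^3. S = -1/2xy^2 + 3/2xy.
  leading term xy^2: subtract (1/4y)·f_1 from -1/2xy^2 + 3/2xy → 3/2xy
  leading term xy: subtract (-3/4)·f_1 from 3/2xy → 0
  remainder 0.

S(f_2,g_3): leading monomials are coprime, so the S-polynomial reduces to 0 (Buchberger's first criterion).
Every S-polynomial of the final basis reduces to 0, so we have a Gröbner basis.
Inter-reduce: drop elements whose leading term is divisible by another's, tail-reduce, and make monic.
Reduced Gröbner basis: {x^2 + 5/4x - y^2 - 1/2y + 3/2, xy, y^3 + 1/2y^2 - 3/2y}.

Buchberger on the second generating set:
h_1 = 4x^2 + 8xy + 5x - 4y^2 - 2y + 6, LT = x^2.
h_2 = -5x^2 + 8xy - 25/4x + 5y^2 + 5/2y - 15/2, LT = x^2.

S(h_1,h_2): lcm = x^2. S = 18/5xy.
  leading term xy: no divisor's leading term divides it; move 18/5xy to the remainder.
  remainder 18/5xy ≠ 0; add k_3 = 18/5xy to the basis.

S(h_1,k_3): lcm = x^2y. S = 2xy^2 + 5/4xy - y^3 - 1/2y^2 + 3/2y.
  leading term xy^2: subtract (5/9y)·k_3 from 2xy^2 + 5/4xy - y^3 - 1/2y^2 + 3/2y → 5/4xy - y^3 - 1/2y^2 + 3/2y
  leading term xy: subtract (25/72)·k_3 from 5/4xy - y^3 - 1/2y^2 + 3/2y → -y^3 - 1/2y^2 + 3/2y
  leading term y^3: no divisor's leading term divides it; move -y^3 to the remainder.
  leading term y^2: no divisor's leading term divides it; move -1/2y^2 to the remainder.
  leading term y: no divisor's leading term divides it; move 3/2y to the remainder.
  remainder -y^3 - 1/2y^2 + 3/2y ≠ 0; add k_4 = -y^3 - 1/2y^2 + 3/2y to the basis.

S(h_2,k_3): lcm = x^2y. S = -8/5xy^2 + 5/4xy - y^3 - 1/2y^2 + 3/2y.
  leading term xy^2: subtract (-4/9y)·k_3 from -8/5xy^2 + 5/4xy - y^3 - 1/2y^2 + 3/2y → 5/4xy - y^3 - 1/2y^2 + 3/2y
  leading term xy: subtract (25/72)·k_3 from 5/4xy - y^3 - 1/2y^2 + 3/2y → -y^3 - 1/2y^2 + 3/2y
  leading term y^3: subtract (1)·k_4 from -y^3 - 1/2y^2 + 3/2y → 0
  remainder 0.

S(h_1,k_4): leading monomials are coprime, so the S-polynomial reduces to 0 (Buchberger's first criterion).
S(h_2,k_4): leading monomials are coprime, so the S-polynomial reduces to 0 (Buchberger's first criterion).
S(k_3,k_4): lcm = xy^3. S = -1/2xy^2 + 3/2xy.
  leading term xy^2: subtract (-5/36y)·k_3 from -1/2xy^2 + 3/2xy → 3/2xy
  leading term xy: subtract (5/12)·k_3 from 3/2xy → 0
  remainder 0.

Every S-polynomial of the final basis reduces to 0, so we have a Gröbner basis.
Inter-reduce: drop elements whose leading term is divisible by another's, tail-reduce, and make monic.
Reduced Gröbner basis: {x^2 + 5/4x - y^2 - 1/2y + 3/2, xy, y^3 + 1/2y^2 - 3/2y}.

The two bases agree; hence the ideals are identical.

Yes, the ideals are equal.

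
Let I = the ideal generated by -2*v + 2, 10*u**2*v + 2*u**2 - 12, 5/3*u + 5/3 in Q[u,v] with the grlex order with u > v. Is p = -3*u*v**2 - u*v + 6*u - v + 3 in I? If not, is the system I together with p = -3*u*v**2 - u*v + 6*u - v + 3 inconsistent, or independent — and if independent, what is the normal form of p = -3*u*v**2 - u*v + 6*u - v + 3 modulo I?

First compute the reduced Gröbner basis of I by Buchberger's algorithm.
f_1 = -2*v + 2, LT = v.
f_2 = 10*u**2*v + 2*u**2 - 12, LT = u**2*v.
f_3 = 5/3*u + 5/3, LT = u.

The S-polynomials (S(f_1,f_2), S(f_1,f_3), S(f_2,f_3)) all reduce to 0 modulo the current basis, so we have a Gröbner basis.
Inter-reduce: drop elements whose leading term is divisible by another's, tail-reduce, and make monic.
Reduced Gröbner basis: {u + 1, v - 1}.
Label its elements g_1 = u + 1, g_2 = v - 1.

Reduce p = -3*u*v**2 - u*v + 6*u - v + 3 modulo G:
  leading term u*v**2: subtract (-3*v**2)·g_1 from -3*u*v**2 - u*v + 6*u - v + 3 → -u*v + 3*v**2 + 6*u - v + 3
  leading term u*v: subtract (-v)·g_1 from -u*v + 3*v**2 + 6*u - v + 3 → 3*v**2 + 6*u + 3
  leading term v**2: subtract (3*v)·g_2 from 3*v**2 + 6*u + 3 → 6*u + 3*v + 3
  leading term u: subtract (6)·g_1 from 6*u + 3*v + 3 → 3*v - 3
  leading term v: subtract (3)·g_2 from 3*v - 3 → 0
  normal form = 0.
Since the normal form is 0, p ∈ I.

-3*u*v**2 - u*v + 6*u - v + 3 lies in I (it reduces to 0).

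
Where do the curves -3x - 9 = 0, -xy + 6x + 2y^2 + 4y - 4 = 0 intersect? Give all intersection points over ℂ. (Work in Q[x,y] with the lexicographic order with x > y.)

Compute a lex Gröbner basis by Buchberger's algorithm.
f_1 = -3x - 9, LT = x.
f_2 = -xy + 6x + 2y^2 + 4y - 4, LT = xy.

S(f_1,f_2): lcm = xy. S = 6x + 2y^2 + 7y - 4.
  leading term x: subtract (-2)·f_1 from 6x + 2y^2 + 7y - 4 → 2y^2 + 7y - 22
  leading term y^2: no divisor's leading term divides it; move 2y^2 to the remainder.
  leading term y: no divisor's leading term divides it; move 7y to the remainder.
  leading term 1: no divisor's leading term divides it; move -22 to the remainder.
  remainder 2y^2 + 7y - 22 ≠ 0; add h_3 = 2y^2 + 7y - 22 to the basis.

The other S-polynomials (S(f_1,h_3), S(f_2,h_3)) all reduce to 0 modulo the current basis, so we have a Gröbner basis.
Inter-reduce: drop elements whose leading term is divisible by another's, tail-reduce, and make monic.
Reduced Gröbner basis: {x + 3, y^2 + 7/2y - 11}.

Since the basis is lex-ordered, y^2 + 7/2y - 11 is univariate in y. Its roots are {-11/2, 2}. Back-substituting each root into the other basis elements fixes the other coordinates.
  y = -11/2: the earlier basis element becomes x + 3 = 0, giving x = -3 — point (-3, -11/2).
  y = 2: the earlier basis element becomes x + 3 = 0, giving x = -3 — point (-3, 2).
Check: every point annihilates each of the original generators.

{(-3, -11/2), (-3, 2)}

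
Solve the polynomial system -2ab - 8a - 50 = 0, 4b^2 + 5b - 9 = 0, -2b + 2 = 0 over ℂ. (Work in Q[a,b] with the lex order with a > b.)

{(-5, 1)}

Compute a lex Gröbner basis by Buchberger's algorithm.
f_1 = -2ab - 8a - 50, LT = ab.
f_2 = 4b^2 + 5b - 9, LT = b^2.
f_3 = -2b + 2, LT = b.

S(f_1,f_2): lcm = ab^2. S = 11/4ab + 9/4a + 25b.
  leading term ab: subtract (-11/8)·f_1 from 11/4ab + 9/4a + 25b → -35/4a + 25b - 275/4
  leading term a: no divisor's leading term divides it; move -35/4a to the remainder.
  leading term b: subtract (-25/2)·f_3 from 25b - 275/4 → -175/4
  leading term 1: no divisor's leading term divides it; move -175/4 to the remainder.
  remainder -35/4a - 175/4 ≠ 0; add h_4 = -35/4a - 175/4 to the basis.

The other S-polynomials (S(f_1,f_3), S(f_2,f_3), S(f_1,h_4), S(f_2,h_4), S(f_3,h_4)) all reduce to 0 modulo the current basis, so we have a Gröbner basis.
Inter-reduce: drop elements whose leading term is divisible by another's, tail-reduce, and make monic.
Reduced Gröbner basis: {a + 5, b - 1}.

The lex basis is triangular: the last element involves only b. Solving b - 1 = 0 gives b ∈ {1}; substituting each value into the earlier elements determines the remaining variables.
  b = 1: the earlier basis element becomes a + 5 = 0, giving a = -5 — point (-5, 1).
Substituting each solution back into the original system confirms all equations vanish.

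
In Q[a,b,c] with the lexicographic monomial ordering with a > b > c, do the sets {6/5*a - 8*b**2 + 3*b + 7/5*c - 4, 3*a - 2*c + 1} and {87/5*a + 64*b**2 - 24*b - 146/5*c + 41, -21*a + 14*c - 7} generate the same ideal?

Yes, the ideals are equal.

Two ideals are equal iff their reduced Gröbner bases coincide (the reduced basis is unique for a fixed ordering).
Buchberger on the first generating set:
f_1 = 6/5*a - 8*b**2 + 3*b + 7/5*c - 4, LT = a.
f_2 = 3*a - 2*c + 1, LT = a.

S(f_1,f_2): lcm = a. S = -20/3*b**2 + 5/2*b + 11/6*c - 11/3.
  reduce S modulo (f_1, f_2):
  remainder -20/3*b**2 + 5/2*b + 11/6*c - 11/3 ≠ 0; add g_3 = -20/3*b**2 + 5/2*b + 11/6*c - 11/3 to the basis.

The other S-polynomials (S(f_1,g_3), S(f_2,g_3)) all reduce to 0 modulo the current basis, so we have a Gröbner basis.
Inter-reduce: drop elements whose leading term is divisible by another's, tail-reduce, and make monic.
Reduced Gröbner basis: {a - 2/3*c + 1/3, b**2 - 3/8*b - 11/40*c + 11/20}.

Buchberger on the second generating set:
h_1 = 87/5*a + 64*b**2 - 24*b - 146/5*c + 41, LT = a.
h_2 = -21*a + 14*c - 7, LT = a.

S(h_1,h_2): lcm = a. S = 320/87*b**2 - 40/29*b - 88/87*c + 176/87.
  reduce S modulo (h_1, h_2):
  remainder 320/87*b**2 - 40/29*b - 88/87*c + 176/87 ≠ 0; add k_3 = 320/87*b**2 - 40/29*b - 88/87*c + 176/87 to the basis.

The other S-polynomials (S(h_1,k_3), S(h_2,k_3)) all reduce to 0 modulo the current basis, so we have a Gröbner basis.
Inter-reduce: drop elements whose leading term is divisible by another's, tail-reduce, and make monic.
Reduced Gröbner basis: {a - 2/3*c + 1/3, b**2 - 3/8*b - 11/40*c + 11/20}.

Same reduced basis, so the two generating sets span the same ideal.
The choice of monomial ordering does not affect the verdict — as long as both bases are computed under the same ordering, their equality decides ideal equality.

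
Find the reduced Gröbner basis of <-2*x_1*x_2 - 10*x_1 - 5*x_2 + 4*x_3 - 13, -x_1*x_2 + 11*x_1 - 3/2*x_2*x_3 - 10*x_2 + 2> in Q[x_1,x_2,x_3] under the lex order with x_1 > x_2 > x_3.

G = {x_1 - 3/32*x_2*x_3 - 15/32*x_2 - 1/8*x_3 + 17/32, x_2**2*x_3 + 5*x_2**2 + 19/3*x_2*x_3 + 46*x_2 - 44/3*x_3 + 41}

This is the nonlinear analogue of row-reducing a linear system.

f_1 = -2*x_1*x_2 - 10*x_1 - 5*x_2 + 4*x_3 - 13, LT = x_1*x_2.
f_2 = -x_1*x_2 + 11*x_1 - 3/2*x_2*x_3 - 10*x_2 + 2, LT = x_1*x_2.

S(f_1,f_2): lcm = x_1*x_2. S = 16*x_1 - 3/2*x_2*x_3 - 15/2*x_2 - 2*x_3 + 17/2.
  leading term x_1: no divisor's leading term divides it; move 16*x_1 to the remainder.
  leading term x_2*x_3: no divisor's leading term divides it; move -3/2*x_2*x_3 to the remainder.
  leading term x_2: no divisor's leading term divides it; move -15/2*x_2 to the remainder.
  leading term x_3: no divisor's leading term divides it; move -2*x_3 to the remainder.
  leading term 1: no divisor's leading term divides it; move 17/2 to the remainder.
  remainder 16*x_1 - 3/2*x_2*x_3 - 15/2*x_2 - 2*x_3 + 17/2 ≠ 0; add g_3 = 16*x_1 - 3/2*x_2*x_3 - 15/2*x_2 - 2*x_3 + 17/2 to the basis.

S(f_1,g_3): lcm = x_1*x_2. S = 5*x_1 + 3/32*x_2**2*x_3 + 15/32*x_2**2 + 1/8*x_2*x_3 + 63/32*x_2 - 2*x_3 + 13/2.
  leading term x_1: subtract (5/16)·g_3 from 5*x_1 + 3/32*x_2**2*x_3 + 15/32*x_2**2 + 1/8*x_2*x_3 + 63/32*x_2 - 2*x_3 + 13/2 → 3/32*x_2**2*x_3 + 15/32*x_2**2 + 19/32*x_2*x_3 + 69/16*x_2 - 11/8*x_3 + 123/32
  leading term x_2**2*x_3: no divisor's leading term divides it; move 3/32*x_2**2*x_3 to the remainder.
  leading term x_2**2: no divisor's leading term divides it; move 15/32*x_2**2 to the remainder.
  leading term x_2*x_3: no divisor's leading term divides it; move 19/32*x_2*x_3 to the remainder.
  leading term x_2: no divisor's leading term divides it; move 69/16*x_2 to the remainder.
  leading term x_3: no divisor's leading term divides it; move -11/8*x_3 to the remainder.
  leading term 1: no divisor's leading term divides it; move 123/32 to the remainder.
  remainder 3/32*x_2**2*x_3 + 15/32*x_2**2 + 19/32*x_2*x_3 + 69/16*x_2 - 11/8*x_3 + 123/32 ≠ 0; add g_4 = 3/32*x_2**2*x_3 + 15/32*x_2**2 + 19/32*x_2*x_3 + 69/16*x_2 - 11/8*x_3 + 123/32 to the basis.

S(f_2,g_3): lcm = x_1*x_2. S = -11*x_1 + 3/32*x_2**2*x_3 + 15/32*x_2**2 + 13/8*x_2*x_3 + 303/32*x_2 - 2.
  leading term x_1: subtract (-11/16)·g_3 from -11*x_1 + 3/32*x_2**2*x_3 + 15/32*x_2**2 + 13/8*x_2*x_3 + 303/32*x_2 - 2 → 3/32*x_2**2*x_3 + 15/32*x_2**2 + 19/32*x_2*x_3 + 69/16*x_2 - 11/8*x_3 + 123/32
  leading term x_2**2*x_3: subtract (1)·g_4 from 3/32*x_2**2*x_3 + 15/32*x_2**2 + 19/32*x_2*x_3 + 69/16*x_2 - 11/8*x_3 + 123/32 → 0
  remainder 0.

S(f_1,g_4): lcm = x_1*x_2**2*x_3. S = -5*x_1*x_2**2 - 4/3*x_1*x_2*x_3 - 46*x_1*x_2 + 44/3*x_1*x_3 - 41*x_1 + 5/2*x_2**2*x_3 - 2*x_2*x_3**2 + 13/2*x_2*x_3.
  leading term x_1*x_2**2: subtract (5/2*x_2)·f_1 from -5*x_1*x_2**2 - 4/3*x_1*x_2*x_3 - 46*x_1*x_2 + 44/3*x_1*x_3 - 41*x_1 + 5/2*x_2**2*x_3 - 2*x_2*x_3**2 + 13/2*x_2*x_3 → -4/3*x_1*x_2*x_3 - 21*x_1*x_2 + 44/3*x_1*x_3 - 41*x_1 + 5/2*x_2**2*x_3 + 25/2*x_2**2 - 2*x_2*x_3**2 - 7/2*x_2*x_3 + 65/2*x_2
  leading term x_1*x_2*x_3: subtract (2/3*x_3)·f_1 from -4/3*x_1*x_2*x_3 - 21*x_1*x_2 + 44/3*x_1*x_3 - 41*x_1 + 5/2*x_2**2*x_3 + 25/2*x_2**2 - 2*x_2*x_3**2 - 7/2*x_2*x_3 + 65/2*x_2 → -21*x_1*x_2 + 64/3*x_1*x_3 - 41*x_1 + 5/2*x_2**2*x_3 + 25/2*x_2**2 - 2*x_2*x_3**2 - 1/6*x_2*x_3 + 65/2*x_2 - 8/3*x_3**2 + 26/3*x_3
  leading term x_1*x_2: subtract (21/2)·f_1 from -21*x_1*x_2 + 64/3*x_1*x_3 - 41*x_1 + 5/2*x_2**2*x_3 + 25/2*x_2**2 - 2*x_2*x_3**2 - 1/6*x_2*x_3 + 65/2*x_2 - 8/3*x_3**2 + 26/3*x_3 → 64/3*x_1*x_3 + 64*x_1 + 5/2*x_2**2*x_3 + 25/2*x_2**2 - 2*x_2*x_3**2 - 1/6*x_2*x_3 + 85*x_2 - 8/3*x_3**2 - 100/3*x_3 + 273/2
  leading term x_1*x_3: subtract (4/3*x_3)·g_3 from 64/3*x_1*x_3 + 64*x_1 + 5/2*x_2**2*x_3 + 25/2*x_2**2 - 2*x_2*x_3**2 - 1/6*x_2*x_3 + 85*x_2 - 8/3*x_3**2 - 100/3*x_3 + 273/2 → 64*x_1 + 5/2*x_2**2*x_3 + 25/2*x_2**2 + 59/6*x_2*x_3 + 85*x_2 - 134/3*x_3 + 273/2
  leading term x_1: subtract (4)·g_3 from 64*x_1 + 5/2*x_2**2*x_3 + 25/2*x_2**2 + 59/6*x_2*x_3 + 85*x_2 - 134/3*x_3 + 273/2 → 5/2*x_2**2*x_3 + 25/2*x_2**2 + 95/6*x_2*x_3 + 115*x_2 - 110/3*x_3 + 205/2
  leading term x_2**2*x_3: subtract (80/3)·g_4 from 5/2*x_2**2*x_3 + 25/2*x_2**2 + 95/6*x_2*x_3 + 115*x_2 - 110/3*x_3 + 205/2 → 0
  remainder 0.

S(f_2,g_4): lcm = x_1*x_2**2*x_3. S = -5*x_1*x_2**2 - 52/3*x_1*x_2*x_3 - 46*x_1*x_2 + 44/3*x_1*x_3 - 41*x_1 + 3/2*x_2**2*x_3**2 + 10*x_2**2*x_3 - 2*x_2*x_3.
  leading term x_1*x_2**2: subtract (5/2*x_2)·f_1 from -5*x_1*x_2**2 - 52/3*x_1*x_2*x_3 - 46*x_1*x_2 + 44/3*x_1*x_3 - 41*x_1 + 3/2*x_2**2*x_3**2 + 10*x_2**2*x_3 - 2*x_2*x_3 → -52/3*x_1*x_2*x_3 - 21*x_1*x_2 + 44/3*x_1*x_3 - 41*x_1 + 3/2*x_2**2*x_3**2 + 10*x_2**2*x_3 + 25/2*x_2**2 - 12*x_2*x_3 + 65/2*x_2
  leading term x_1*x_2*x_3: subtract (26/3*x_3)·f_1 from -52/3*x_1*x_2*x_3 - 21*x_1*x_2 + 44/3*x_1*x_3 - 41*x_1 + 3/2*x_2**2*x_3**2 + 10*x_2**2*x_3 + 25/2*x_2**2 - 12*x_2*x_3 + 65/2*x_2 → -21*x_1*x_2 + 304/3*x_1*x_3 - 41*x_1 + 3/2*x_2**2*x_3**2 + 10*x_2**2*x_3 + 25/2*x_2**2 + 94/3*x_2*x_3 + 65/2*x_2 - 104/3*x_3**2 + 338/3*x_3
  leading term x_1*x_2: subtract (21/2)·f_1 from -21*x_1*x_2 + 304/3*x_1*x_3 - 41*x_1 + 3/2*x_2**2*x_3**2 + 10*x_2**2*x_3 + 25/2*x_2**2 + 94/3*x_2*x_3 + 65/2*x_2 - 104/3*x_3**2 + 338/3*x_3 → 304/3*x_1*x_3 + 64*x_1 + 3/2*x_2**2*x_3**2 + 10*x_2**2*x_3 + 25/2*x_2**2 + 94/3*x_2*x_3 + 85*x_2 - 104/3*x_3**2 + 212/3*x_3 + 273/2
  leading term x_1*x_3: subtract (19/3*x_3)·g_3 from 304/3*x_1*x_3 + 64*x_1 + 3/2*x_2**2*x_3**2 + 10*x_2**2*x_3 + 25/2*x_2**2 + 94/3*x_2*x_3 + 85*x_2 - 104/3*x_3**2 + 212/3*x_3 + 273/2 → 64*x_1 + 3/2*x_2**2*x_3**2 + 10*x_2**2*x_3 + 25/2*x_2**2 + 19/2*x_2*x_3**2 + 473/6*x_2*x_3 + 85*x_2 - 22*x_3**2 + 101/6*x_3 + 273/2
  leading term x_1: subtract (4)·g_3 from 64*x_1 + 3/2*x_2**2*x_3**2 + 10*x_2**2*x_3 + 25/2*x_2**2 + 19/2*x_2*x_3**2 + 473/6*x_2*x_3 + 85*x_2 - 22*x_3**2 + 101/6*x_3 + 273/2 → 3/2*x_2**2*x_3**2 + 10*x_2**2*x_3 + 25/2*x_2**2 + 19/2*x_2*x_3**2 + 509/6*x_2*x_3 + 115*x_2 - 22*x_3**2 + 149/6*x_3 + 205/2
  leading term x_2**2*x_3**2: subtract (16*x_3)·g_4 from 3/2*x_2**2*x_3**2 + 10*x_2**2*x_3 + 25/2*x_2**2 + 19/2*x_2*x_3**2 + 509/6*x_2*x_3 + 115*x_2 - 22*x_3**2 + 149/6*x_3 + 205/2 → 5/2*x_2**2*x_3 + 25/2*x_2**2 + 95/6*x_2*x_3 + 115*x_2 - 110/3*x_3 + 205/2
  leading term x_2**2*x_3: subtract (80/3)·g_4 from 5/2*x_2**2*x_3 + 25/2*x_2**2 + 95/6*x_2*x_3 + 115*x_2 - 110/3*x_3 + 205/2 → 0
  remainder 0.

S(g_3,g_4): leading monomials are coprime, so the S-polynomial reduces to 0 (Buchberger's first criterion).
Every S-polynomial of the final basis reduces to 0, so we have a Gröbner basis.
Inter-reduce: drop elements whose leading term is divisible by another's, tail-reduce, and make monic.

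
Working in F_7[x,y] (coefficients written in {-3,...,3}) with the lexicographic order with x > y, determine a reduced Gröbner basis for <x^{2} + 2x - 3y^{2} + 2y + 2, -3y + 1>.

f_1 = x^{2} + 2x - 3y^{2} + 2y + 2, LT = x^{2}.
f_2 = -3y + 1, LT = y.

The S-polynomials (S(f_1,f_2)) all reduce to 0 modulo the current basis, so we have a Gröbner basis.

G = {x^{2} + 2x, y + 2}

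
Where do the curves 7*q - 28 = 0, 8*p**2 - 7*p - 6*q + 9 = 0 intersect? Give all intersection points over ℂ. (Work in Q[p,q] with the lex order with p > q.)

{(-1, 4), (15/8, 4)}

Compute a lex Gröbner basis by Buchberger's algorithm.
f_1 = 7*q - 28, LT = q.
f_2 = 8*p**2 - 7*p - 6*q + 9, LT = p**2.

The S-polynomials (S(f_1,f_2)) all reduce to 0 modulo the current basis, so we have a Gröbner basis.
Inter-reduce: drop elements whose leading term is divisible by another's, tail-reduce, and make monic.
Reduced Gröbner basis: {p**2 - 7/8*p - 15/8, q - 4}.

The lex basis is triangular: the last element involves only q. Solving q - 4 = 0 gives q ∈ {4}; substituting each value into the earlier elements determines the remaining variables.
  q = 4: the earlier basis element becomes p**2 - 7/8*p - 15/8 = 0, giving p = -1, 15/8 — points (-1, 4), (15/8, 4).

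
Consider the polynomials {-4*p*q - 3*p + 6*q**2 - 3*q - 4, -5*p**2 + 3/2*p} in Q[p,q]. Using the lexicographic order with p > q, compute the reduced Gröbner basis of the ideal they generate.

f_1 = -4*p*q - 3*p + 6*q**2 - 3*q - 4, LT = p*q.
f_2 = -5*p**2 + 3/2*p, LT = p**2.

S(f_1,f_2): lcm = p**2*q. S = 3/4*p**2 - 3/2*p*q**2 + 21/20*p*q + p.
  leading term p**2: subtract (-3/20)·f_2 from 3/4*p**2 - 3/2*p*q**2 + 21/20*p*q + p → -3/2*p*q**2 + 21/20*p*q + 49/40*p
  leading term p*q**2: subtract (3/8*q)·f_1 from -3/2*p*q**2 + 21/20*p*q + 49/40*p → 87/40*p*q + 49/40*p - 9/4*q**3 + 9/8*q**2 + 3/2*q
  leading term p*q: subtract (-87/160)·f_1 from 87/40*p*q + 49/40*p - 9/4*q**3 + 9/8*q**2 + 3/2*q → -13/32*p - 9/4*q**3 + 351/80*q**2 - 21/160*q - 87/40
  leading term p: no divisor's leading term divides it; move -13/32*p to the remainder.
  leading term q**3: no divisor's leading term divides it; move -9/4*q**3 to the remainder.
  leading term q**2: no divisor's leading term divides it; move 351/80*q**2 to the remainder.
  leading term q: no divisor's leading term divides it; move -21/160*q to the remainder.
  leading term 1: no divisor's leading term divides it; move -87/40 to the remainder.
  remainder -13/32*p - 9/4*q**3 + 351/80*q**2 - 21/160*q - 87/40 ≠ 0; add g_3 = -13/32*p - 9/4*q**3 + 351/80*q**2 - 21/160*q - 87/40 to the basis.

S(f_1,g_3): lcm = p*q. S = 3/4*p - 72/13*q**4 + 54/5*q**3 - 237/130*q**2 - 1197/260*q + 1.
  leading term p: subtract (-24/13)·g_3 from 3/4*p - 72/13*q**4 + 54/5*q**3 - 237/130*q**2 - 1197/260*q + 1 → -72/13*q**4 + 432/65*q**3 + 408/65*q**2 - 63/13*q - 196/65
  leading term q**4: no divisor's leading term divides it; move -72/13*q**4 to the remainder.
  leading term q**3: no divisor's leading term divides it; move 432/65*q**3 to the remainder.
  leading term q**2: no divisor's leading term divides it; move 408/65*q**2 to the remainder.
  leading term q: no divisor's leading term divides it; move -63/13*q to the remainder.
  leading term 1: no divisor's leading term divides it; move -196/65 to the remainder.
  remainder -72/13*q**4 + 432/65*q**3 + 408/65*q**2 - 63/13*q - 196/65 ≠ 0; add g_4 = -72/13*q**4 + 432/65*q**3 + 408/65*q**2 - 63/13*q - 196/65 to the basis.

S(f_2,g_3): lcm = p**2. S = -72/13*p*q**3 + 54/5*p*q**2 - 21/65*p*q - 147/26*p.
  leading term p*q**3: subtract (18/13*q**2)·f_1 from -72/13*p*q**3 + 54/5*p*q**2 - 21/65*p*q - 147/26*p → 972/65*p*q**2 - 21/65*p*q - 147/26*p - 108/13*q**4 + 54/13*q**3 + 72/13*q**2
  leading term p*q**2: subtract (-243/65*q)·f_1 from 972/65*p*q**2 - 21/65*p*q - 147/26*p - 108/13*q**4 + 54/13*q**3 + 72/13*q**2 → -150/13*p*q - 147/26*p - 108/13*q**4 + 1728/65*q**3 - 369/65*q**2 - 972/65*q
  leading term p*q: subtract (75/26)·f_1 from -150/13*p*q - 147/26*p - 108/13*q**4 + 1728/65*q**3 - 369/65*q**2 - 972/65*q → 3*p - 108/13*q**4 + 1728/65*q**3 - 1494/65*q**2 - 63/10*q + 150/13
  leading term p: subtract (-96/13)·g_3 from 3*p - 108/13*q**4 + 1728/65*q**3 - 1494/65*q**2 - 63/10*q + 150/13 → -108/13*q**4 + 648/65*q**3 + 612/65*q**2 - 189/26*q - 294/65
  leading term q**4: subtract (3/2)·g_4 from -108/13*q**4 + 648/65*q**3 + 612/65*q**2 - 189/26*q - 294/65 → 0
  remainder 0.

S(f_1,g_4): lcm = p*q**4. S = 39/20*p*q**3 + 17/15*p*q**2 - 7/8*p*q - 49/90*p - 3/2*q**5 + 3/4*q**4 + q**3.
  leading term p*q**3: subtract (-39/80*q**2)·f_1 from 39/20*p*q**3 + 17/15*p*q**2 - 7/8*p*q - 49/90*p - 3/2*q**5 + 3/4*q**4 + q**3 → -79/240*p*q**2 - 7/8*p*q - 49/90*p - 3/2*q**5 + 147/40*q**4 - 37/80*q**3 - 39/20*q**2
  leading term p*q**2: subtract (79/960*q)·f_1 from -79/240*p*q**2 - 7/8*p*q - 49/90*p - 3/2*q**5 + 147/40*q**4 - 37/80*q**3 - 39/20*q**2 → -201/320*p*q - 49/90*p - 3/2*q**5 + 147/40*q**4 - 153/160*q**3 - 109/64*q**2 + 79/240*q
  leading term p*q: subtract (201/1280)·f_1 from -201/320*p*q - 49/90*p - 3/2*q**5 + 147/40*q**4 - 153/160*q**3 - 109/64*q**2 + 79/240*q → -169/2304*p - 3/2*q**5 + 147/40*q**4 - 153/160*q**3 - 1693/640*q**2 + 3073/3840*q + 201/320
  leading term p: subtract (13/72)·g_3 from -169/2304*p - 3/2*q**5 + 147/40*q**4 - 153/160*q**3 - 1693/640*q**2 + 3073/3840*q + 201/320 → -3/2*q**5 + 147/40*q**4 - 11/20*q**3 - 55/16*q**2 + 791/960*q + 49/48
  leading term q**5: subtract (13/48*q)·g_4 from -3/2*q**5 + 147/40*q**4 - 11/20*q**3 - 55/16*q**2 + 791/960*q + 49/48 → 15/8*q**4 - 9/4*q**3 - 17/8*q**2 + 105/64*q + 49/48
  leading term q**4: subtract (-65/192)·g_4 from 15/8*q**4 - 9/4*q**3 - 17/8*q**2 + 105/64*q + 49/48 → 0
  remainder 0.

S(f_2,g_4): leading monomials are coprime, so the S-polynomial reduces to 0 (Buchberger's first criterion).
S(g_3,g_4): leading monomials are coprime, so the S-polynomial reduces to 0 (Buchberger's first criterion).
Every S-polynomial of the final basis reduces to 0, so we have a Gröbner basis.
Inter-reduce: drop elements whose leading term is divisible by another's, tail-reduce, and make monic.

G = {p + 72/13*q**3 - 54/5*q**2 + 21/65*q + 348/65, q**4 - 6/5*q**3 - 17/15*q**2 + 7/8*q + 49/90}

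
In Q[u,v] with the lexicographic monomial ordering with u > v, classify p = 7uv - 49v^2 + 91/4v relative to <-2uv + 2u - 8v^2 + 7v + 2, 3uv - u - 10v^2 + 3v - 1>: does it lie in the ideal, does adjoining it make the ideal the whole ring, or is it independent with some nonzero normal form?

First compute the reduced Gröbner basis of I by Buchberger's algorithm.
f_1 = -2uv + 2u - 8v^2 + 7v + 2, LT = uv.
f_2 = 3uv - u - 10v^2 + 3v - 1, LT = uv.

S(f_1,f_2): lcm = uv. S = -2/3u + 22/3v^2 - 9/2v - 2/3.
  leading term u: no divisor's leading term divides it; move -2/3u to the remainder.
  leading term v^2: no divisor's leading term divides it; move 22/3v^2 to the remainder.
  leading term v: no divisor's leading term divides it; move -9/2v to the remainder.
  leading term 1: no divisor's leading term divides it; move -2/3 to the remainder.
  remainder -2/3u + 22/3v^2 - 9/2v - 2/3 ≠ 0; add h_3 = -2/3u + 22/3v^2 - 9/2v - 2/3 to the basis.

S(f_1,h_3): lcm = uv. S = -u + 11v^3 - 11/4v^2 - 9/2v - 1.
  leading term u: subtract (3/2)·h_3 from -u + 11v^3 - 11/4v^2 - 9/2v - 1 → 11v^3 - 55/4v^2 + 9/4v
  leading term v^3: no divisor's leading term divides it; move 11v^3 to the remainder.
  leading term v^2: no divisor's leading term divides it; move -55/4v^2 to the remainder.
  leading term v: no divisor's leading term divides it; move 9/4v to the remainder.
  remainder 11v^3 - 55/4v^2 + 9/4v ≠ 0; add h_4 = 11v^3 - 55/4v^2 + 9/4v to the basis.

The other S-polynomials (S(f_2,h_3), S(f_1,h_4), S(f_2,h_4), S(h_3,h_4)) all reduce to 0 modulo the current basis, so we have a Gröbner basis.
Inter-reduce: drop elements whose leading term is divisible by another's, tail-reduce, and make monic.
Reduced Gröbner basis: {u - 11v^2 + 27/4v + 1, v^3 - 5/4v^2 + 9/44v}.
Label its elements g_1 = u - 11v^2 + 27/4v + 1, g_2 = v^3 - 5/4v^2 + 9/44v.

Reduce p = 7uv - 49v^2 + 91/4v modulo G:
  leading term uv: subtract (7v)·g_1 from 7uv - 49v^2 + 91/4v → 77v^3 - 385/4v^2 + 63/4v
  leading term v^3: subtract (77)·g_2 from 77v^3 - 385/4v^2 + 63/4v → 0
  normal form = 0.
Since the normal form is 0, p ∈ I.

7uv - 49v^2 + 91/4v lies in I (it reduces to 0).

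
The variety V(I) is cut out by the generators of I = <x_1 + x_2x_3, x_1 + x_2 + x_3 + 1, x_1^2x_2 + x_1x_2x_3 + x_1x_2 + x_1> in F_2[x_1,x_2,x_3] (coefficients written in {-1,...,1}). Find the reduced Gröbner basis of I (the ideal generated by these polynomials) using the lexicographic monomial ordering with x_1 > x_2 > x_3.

G = {x_1 + x_2 + x_3 + 1, x_2^3 + x_2, x_2x_3 + x_2 + x_3 + 1}

The reduced Gröbner basis is the canonical form of the ideal for this ordering.

f_1 = x_1 + x_2x_3, LT = x_1.
f_2 = x_1 + x_2 + x_3 + 1, LT = x_1.
f_3 = x_1^2x_2 + x_1x_2x_3 + x_1x_2 + x_1, LT = x_1^2x_2.

S(f_1,f_2): lcm = x_1. S = x_2x_3 + x_2 + x_3 + 1.
  reduce S modulo (f_1, f_2, f_3):
  remainder x_2x_3 + x_2 + x_3 + 1 ≠ 0; add g_4 = x_2x_3 + x_2 + x_3 + 1 to the basis.

S(f_1,f_3): lcm = x_1^2x_2. S = x_1x_2^2x_3 + x_1x_2x_3 + x_1x_2 + x_1.
  reduce S modulo (f_1, f_2, f_3, g_4):
  remainder x_2^3 + x_2 ≠ 0; add g_5 = x_2^3 + x_2 to the basis.

The other S-polynomials (S(f_2,f_3), S(f_1,g_4), S(f_2,g_4), S(f_3,g_4), S(f_1,g_5), S(f_2,g_5), S(f_3,g_5), S(g_4,g_5)) all reduce to 0 modulo the current basis, so we have a Gröbner basis.
Inter-reduce: drop elements whose leading term is divisible by another's, tail-reduce, and make monic.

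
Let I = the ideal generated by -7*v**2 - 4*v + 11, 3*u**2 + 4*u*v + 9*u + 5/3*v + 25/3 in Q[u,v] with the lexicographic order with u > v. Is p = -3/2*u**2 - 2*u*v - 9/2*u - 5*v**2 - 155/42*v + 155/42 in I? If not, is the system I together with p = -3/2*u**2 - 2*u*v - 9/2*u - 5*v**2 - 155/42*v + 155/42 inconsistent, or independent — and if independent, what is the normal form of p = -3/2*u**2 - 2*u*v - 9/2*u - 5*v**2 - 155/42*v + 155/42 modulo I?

First compute the reduced Gröbner basis of I by Buchberger's algorithm.
f_1 = -7*v**2 - 4*v + 11, LT = v**2.
f_2 = 3*u**2 + 4*u*v + 9*u + 5/3*v + 25/3, LT = u**2.

The S-polynomials (S(f_1,f_2)) all reduce to 0 modulo the current basis, so we have a Gröbner basis.
Inter-reduce: drop elements whose leading term is divisible by another's, tail-reduce, and make monic.
Reduced Gröbner basis: {u**2 + 4/3*u*v + 3*u + 5/9*v + 25/9, v**2 + 4/7*v - 11/7}.
Label its elements g_1 = u**2 + 4/3*u*v + 3*u + 5/9*v + 25/9, g_2 = v**2 + 4/7*v - 11/7.

Reduce p = -3/2*u**2 - 2*u*v - 9/2*u - 5*v**2 - 155/42*v + 155/42 modulo G:
  leading term u**2: subtract (-3/2)·g_1 from -3/2*u**2 - 2*u*v - 9/2*u - 5*v**2 - 155/42*v + 155/42 → -5*v**2 - 20/7*v + 55/7
  leading term v**2: subtract (-5)·g_2 from -5*v**2 - 20/7*v + 55/7 → 0
  normal form = 0.
Since the normal form is 0, p ∈ I.

-3/2*u**2 - 2*u*v - 9/2*u - 5*v**2 - 155/42*v + 155/42 lies in I (it reduces to 0).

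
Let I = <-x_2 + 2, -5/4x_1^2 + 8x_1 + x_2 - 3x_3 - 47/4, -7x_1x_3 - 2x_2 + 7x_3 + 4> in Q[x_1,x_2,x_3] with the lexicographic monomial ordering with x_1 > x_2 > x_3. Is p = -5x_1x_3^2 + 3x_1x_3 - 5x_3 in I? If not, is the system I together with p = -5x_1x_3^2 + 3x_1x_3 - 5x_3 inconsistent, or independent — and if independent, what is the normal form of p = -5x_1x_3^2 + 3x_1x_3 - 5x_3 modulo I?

First compute the reduced Gröbner basis of I by Buchberger's algorithm.
f_1 = -x_2 + 2, LT = x_2.
f_2 = -5/4x_1^2 + 8x_1 + x_2 - 3x_3 - 47/4, LT = x_1^2.
f_3 = -7x_1x_3 - 2x_2 + 7x_3 + 4, LT = x_1x_3.

S(f_2,f_3): lcm = x_1^2x_3. S = -2/7x_1x_2 - 27/5x_1x_3 + 4/7x_1 - 4/5x_2x_3 + 12/5x_3^2 + 47/5x_3.
  reduce S modulo (f_1, f_2, f_3):
  remainder 12/5x_3^2 + 12/5x_3 ≠ 0; add h_4 = 12/5x_3^2 + 12/5x_3 to the basis.

The other S-polynomials (S(f_1,f_2), S(f_1,f_3), S(f_1,h_4), S(f_2,h_4), S(f_3,h_4)) all reduce to 0 modulo the current basis, so we have a Gröbner basis.
Inter-reduce: drop elements whose leading term is divisible by another's, tail-reduce, and make monic.
Reduced Gröbner basis: {x_1^2 - 32/5x_1 + 12/5x_3 + 39/5, x_1x_3 - x_3, x_2 - 2, x_3^2 + x_3}.
Label its elements g_1 = x_1^2 - 32/5x_1 + 12/5x_3 + 39/5, g_2 = x_1x_3 - x_3, g_3 = x_2 - 2, g_4 = x_3^2 + x_3.

Reduce p = -5x_1x_3^2 + 3x_1x_3 - 5x_3 modulo G:
  leading term x_1x_3^2: subtract (-5x_3)·g_2 from -5x_1x_3^2 + 3x_1x_3 - 5x_3 → 3x_1x_3 - 5x_3^2 - 5x_3
  leading term x_1x_3: subtract (3)·g_2 from 3x_1x_3 - 5x_3^2 - 5x_3 → -5x_3^2 - 2x_3
  leading term x_3^2: subtract (-5)·g_4 from -5x_3^2 - 2x_3 → 3x_3
  leading term x_3: no divisor's leading term divides it; move 3x_3 to the remainder.
  normal form = 3x_3.
The normal form is nonzero, so p ∉ I. Since p minus its normal form lies in I, I + (p) = I + (r) where r = 3x_3; decide whether this ideal is the whole ring.
Run Buchberger on G together with r (pairs among the g_i already reduce to 0 since G is a Gröbner basis):
g_1 = x_1^2 - 32/5x_1 + 12/5x_3 + 39/5, LT = x_1^2.
g_2 = x_1x_3 - x_3, LT = x_1x_3.
g_3 = x_2 - 2, LT = x_2.
g_4 = x_3^2 + x_3, LT = x_3^2.
r = 3x_3, LT = x_3.

The S-polynomials (S(g_1,g_2), S(g_1,g_3), S(g_1,g_4), S(g_1,r), S(g_2,g_3), S(g_2,g_4), S(g_2,r), S(g_3,g_4), S(g_3,r), S(g_4,r)) all reduce to 0 modulo the current basis, so we have a Gröbner basis.
Inter-reduce: drop elements whose leading term is divisible by another's, tail-reduce, and make monic.
Reduced Gröbner basis: {x_1^2 - 32/5x_1 + 39/5, x_2 - 2, x_3}.
The reduced Gröbner basis of I + (p) is {x_1^2 - 32/5x_1 + 39/5, x_2 - 2, x_3} ≠ {1}, a proper ideal, so the enlarged system stays consistent: p is independent of I, with normal form 3x_3.

-5x_1x_3^2 + 3x_1x_3 - 5x_3 is independent of I; its normal form modulo I is 3x_3.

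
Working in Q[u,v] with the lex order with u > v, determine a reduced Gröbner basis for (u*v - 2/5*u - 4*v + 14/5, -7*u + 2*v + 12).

f_1 = u*v - 2/5*u - 4*v + 14/5, LT = u*v.
f_2 = -7*u + 2*v + 12, LT = u.

S(f_1,f_2): lcm = u*v. S = -2/5*u + 2/7*v**2 - 16/7*v + 14/5.
  leading term u: subtract (2/35)·f_2 from -2/5*u + 2/7*v**2 - 16/7*v + 14/5 → 2/7*v**2 - 12/5*v + 74/35
  leading term v**2: no divisor's leading term divides it; move 2/7*v**2 to the remainder.
  leading term v: no divisor's leading term divides it; move -12/5*v to the remainder.
  leading term 1: no divisor's leading term divides it; move 74/35 to the remainder.
  remainder 2/7*v**2 - 12/5*v + 74/35 ≠ 0; add g_3 = 2/7*v**2 - 12/5*v + 74/35 to the basis.

The other S-polynomials (S(f_1,g_3), S(f_2,g_3)) all reduce to 0 modulo the current basis, so we have a Gröbner basis.
Inter-reduce: drop elements whose leading term is divisible by another's, tail-reduce, and make monic.

G = {u - 2/7*v - 12/7, v**2 - 42/5*v + 37/5}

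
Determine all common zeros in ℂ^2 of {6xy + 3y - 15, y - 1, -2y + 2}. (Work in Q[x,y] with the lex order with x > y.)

{(2, 1)}

Compute a lex Gröbner basis by Buchberger's algorithm.
f_1 = 6xy + 3y - 15, LT = xy.
f_2 = y - 1, LT = y.
f_3 = -2y + 2, LT = y.

S(f_1,f_2): lcm = xy. S = x + \tfrac{1}{2}y - \tfrac{5}{2}.
  leading term x: no divisor's leading term divides it; move x to the remainder.
  leading term y: subtract (\tfrac{1}{2})·f_2 from \tfrac{1}{2}y - \tfrac{5}{2} → -2
  leading term 1: no divisor's leading term divides it; move -2 to the remainder.
  remainder x - 2 ≠ 0; add h_4 = x - 2 to the basis.

The other S-polynomials (S(f_1,f_3), S(f_2,f_3), S(f_1,h_4), S(f_2,h_4), S(f_3,h_4)) all reduce to 0 modulo the current basis, so we have a Gröbner basis.
Inter-reduce: drop elements whose leading term is divisible by another's, tail-reduce, and make monic.
Reduced Gröbner basis: {x - 2, y - 1}.

Elimination: the polynomial y - 1 lies in the elimination ideal for y, so y ∈ {1}. For each such y, the remaining basis elements (now univariate) give the rest of the solution.
  y = 1: the earlier basis element becomes x - 2 = 0, giving x = 2 — point (2, 1).
Substituting each solution back into the original system confirms all equations vanish.
A lex Gröbner basis triangularizes the system, enabling back-substitution.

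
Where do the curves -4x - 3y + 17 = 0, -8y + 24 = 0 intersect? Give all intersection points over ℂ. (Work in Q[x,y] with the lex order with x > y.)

{(2, 3)}

Compute a lex Gröbner basis by Buchberger's algorithm.
f_1 = -4x - 3y + 17, LT = x.
f_2 = -8y + 24, LT = y.

The S-polynomials (S(f_1,f_2)) all reduce to 0 modulo the current basis, so we have a Gröbner basis.
Inter-reduce: drop elements whose leading term is divisible by another's, tail-reduce, and make monic.
Reduced Gröbner basis: {x - 2, y - 3}.

The lex basis is triangular: the last element involves only y. Solving y - 3 = 0 gives y ∈ {3}; substituting each value into the earlier elements determines the remaining variables.
  y = 3: the earlier basis element becomes x - 2 = 0, giving x = 2 — point (2, 3).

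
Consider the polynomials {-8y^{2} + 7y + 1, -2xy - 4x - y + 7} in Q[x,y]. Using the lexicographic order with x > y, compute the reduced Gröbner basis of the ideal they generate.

G = {x + \tfrac{4}{5}y - \tfrac{9}{5}, y^{2} - \tfrac{7}{8}y - \tfrac{1}{8}}

f_1 = -8y^{2} + 7y + 1, LT = y^{2}.
f_2 = -2xy - 4x - y + 7, LT = xy.

S(f_1,f_2): lcm = xy^{2}. S = -\tfrac{23}{8}xy - \tfrac{1}{8}x - \tfrac{1}{2}y^{2} + \tfrac{7}{2}y.
  leading term xy: subtract (\tfrac{23}{16})·f_2 from -\tfrac{23}{8}xy - \tfrac{1}{8}x - \tfrac{1}{2}y^{2} + \tfrac{7}{2}y → \tfrac{45}{8}x - \tfrac{1}{2}y^{2} + \tfrac{79}{16}y - \tfrac{161}{16}
  leading term x: no divisor's leading term divides it; move \tfrac{45}{8}x to the remainder.
  leading term y^{2}: subtract (\tfrac{1}{16})·f_1 from -\tfrac{1}{2}y^{2} + \tfrac{79}{16}y - \tfrac{161}{16} → \tfrac{9}{2}y - \tfrac{81}{8}
  leading term y: no divisor's leading term divides it; move \tfrac{9}{2}y to the remainder.
  leading term 1: no divisor's leading term divides it; move -\tfrac{81}{8} to the remainder.
  remainder \tfrac{45}{8}x + \tfrac{9}{2}y - \tfrac{81}{8} ≠ 0; add g_3 = \tfrac{45}{8}x + \tfrac{9}{2}y - \tfrac{81}{8} to the basis.

The other S-polynomials (S(f_1,g_3), S(f_2,g_3)) all reduce to 0 modulo the current basis, so we have a Gröbner basis.
Inter-reduce: drop elements whose leading term is divisible by another's, tail-reduce, and make monic.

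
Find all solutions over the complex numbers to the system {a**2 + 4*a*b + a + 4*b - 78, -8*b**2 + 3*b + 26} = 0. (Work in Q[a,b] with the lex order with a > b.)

{(11/4 - sqrt(1473)/4, -13/8), (11/4 + sqrt(1473)/4, -13/8), (-14, 2), (5, 2)}

Compute a lex Gröbner basis by Buchberger's algorithm.
f_1 = a**2 + 4*a*b + a + 4*b - 78, LT = a**2.
f_2 = -8*b**2 + 3*b + 26, LT = b**2.

The S-polynomials (S(f_1,f_2)) all reduce to 0 modulo the current basis, so we have a Gröbner basis.
Inter-reduce: drop elements whose leading term is divisible by another's, tail-reduce, and make monic.
Reduced Gröbner basis: {a**2 + 4*a*b + a + 4*b - 78, b**2 - 3/8*b - 13/4}.

A lex Gröbner basis eliminates variables successively. Here b**2 - 3/8*b - 13/4 depends only on b, with roots {-13/8, 2}; lifting each root through the earlier basis elements recovers the full solutions.
  b = -13/8: the earlier basis element becomes a**2 - 11/2*a - 169/2 = 0, giving a = 11/4 - sqrt(1473)/4, 11/4 + sqrt(1473)/4 — points (11/4 - sqrt(1473)/4, -13/8), (11/4 + sqrt(1473)/4, -13/8).
  b = 2: the earlier basis element becomes a**2 + 9*a - 70 = 0, giving a = -14, 5 — points (-14, 2), (5, 2).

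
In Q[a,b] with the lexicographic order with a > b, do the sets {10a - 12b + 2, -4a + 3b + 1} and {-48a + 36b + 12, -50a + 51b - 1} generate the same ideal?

Yes, the ideals are equal.

Since reduced Gröbner bases are canonical representatives of ideals under a given ordering, it suffices to compute and compare them.
Buchberger on the first generating set:
f_1 = 10a - 12b + 2, LT = a.
f_2 = -4a + 3b + 1, LT = a.

S(f_1,f_2): lcm = a. S = -9/20b + 9/20.
  reduce S modulo (f_1, f_2):
  remainder -9/20b + 9/20 ≠ 0; add g_3 = -9/20b + 9/20 to the basis.

The other S-polynomials (S(f_1,g_3), S(f_2,g_3)) all reduce to 0 modulo the current basis, so we have a Gröbner basis.
Inter-reduce: drop elements whose leading term is divisible by another's, tail-reduce, and make monic.
Reduced Gröbner basis: {a - 1, b - 1}.

Buchberger on the second generating set:
h_1 = -48a + 36b + 12, LT = a.
h_2 = -50a + 51b - 1, LT = a.

S(h_1,h_2): lcm = a. S = 27/100b - 27/100.
  reduce S modulo (h_1, h_2):
  remainder 27/100b - 27/100 ≠ 0; add k_3 = 27/100b - 27/100 to the basis.

The other S-polynomials (S(h_1,k_3), S(h_2,k_3)) all reduce to 0 modulo the current basis, so we have a Gröbner basis.
Inter-reduce: drop elements whose leading term is divisible by another's, tail-reduce, and make monic.
Reduced Gröbner basis: {a - 1, b - 1}.

Same reduced basis, so the two generating sets span the same ideal.
The same test decides containment: I ⊆ J iff every generator of I reduces to 0 modulo a Gröbner basis of J.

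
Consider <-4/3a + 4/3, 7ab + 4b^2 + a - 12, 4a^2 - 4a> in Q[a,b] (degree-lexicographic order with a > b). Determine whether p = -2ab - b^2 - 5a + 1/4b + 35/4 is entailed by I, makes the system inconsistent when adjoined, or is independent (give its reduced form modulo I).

First compute the reduced Gröbner basis of I by Buchberger's algorithm.
f_1 = -4/3a + 4/3, LT = a.
f_2 = 7ab + 4b^2 + a - 12, LT = ab.
f_3 = 4a^2 - 4a, LT = a^2.

S(f_1,f_2): lcm = ab. S = -4/7b^2 - 1/7a - b + 12/7.
  leading term b^2: no divisor's leading term divides it; move -4/7b^2 to the remainder.
  leading term a: subtract (3/28)·f_1 from -1/7a - b + 12/7 → -b + 11/7
  leading term b: no divisor's leading term divides it; move -b to the remainder.
  leading term 1: no divisor's leading term divides it; move 11/7 to the remainder.
  remainder -4/7b^2 - b + 11/7 ≠ 0; add h_4 = -4/7b^2 - b + 11/7 to the basis.

The other S-polynomials (S(f_1,f_3), S(f_2,f_3), S(f_1,h_4), S(f_2,h_4), S(f_3,h_4)) all reduce to 0 modulo the current basis, so we have a Gröbner basis.
Inter-reduce: drop elements whose leading term is divisible by another's, tail-reduce, and make monic.
Reduced Gröbner basis: {b^2 + 7/4b - 11/4, a - 1}.
Label its elements g_1 = b^2 + 7/4b - 11/4, g_2 = a - 1.

Reduce p = -2ab - b^2 - 5a + 1/4b + 35/4 modulo G:
  leading term ab: subtract (-2b)·g_2 from -2ab - b^2 - 5a + 1/4b + 35/4 → -b^2 - 5a - 7/4b + 35/4
  leading term b^2: subtract (-1)·g_1 from -b^2 - 5a - 7/4b + 35/4 → -5a + 6
  leading term a: subtract (-5)·g_2 from -5a + 6 → 1
  leading term 1: no divisor's leading term divides it; move 1 to the remainder.
  normal form = 1.
The normal form is nonzero, so p ∉ I. Since p minus its normal form lies in I, I + (p) = I + (r) where r = 1; decide whether this ideal is the whole ring.
Here r = 1 is a nonzero constant, hence a unit: 1 ∈ I + (p), the Gröbner basis of I + (p) is {1}, and the enlarged system has no common solution — adjoining p is inconsistent.

The remainder on division by a Gröbner basis is unique — it is the normal form.

Adjoining -2ab - b^2 - 5a + 1/4b + 35/4 makes the ideal the whole ring: the system is inconsistent.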